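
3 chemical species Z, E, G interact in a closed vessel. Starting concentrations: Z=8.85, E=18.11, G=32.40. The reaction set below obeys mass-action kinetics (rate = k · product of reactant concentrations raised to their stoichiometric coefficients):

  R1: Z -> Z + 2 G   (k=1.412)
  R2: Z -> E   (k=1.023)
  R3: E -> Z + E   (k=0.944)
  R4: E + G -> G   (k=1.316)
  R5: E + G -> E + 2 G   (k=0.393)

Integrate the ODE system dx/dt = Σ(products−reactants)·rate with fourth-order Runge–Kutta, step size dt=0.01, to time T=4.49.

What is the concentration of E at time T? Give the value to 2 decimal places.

E at T = 0.00

RK4 with dt=0.01: 449 steps to T=4.49. Trajectory (selected grid times):
t=0.00: Z=8.85 E=18.11 G=32.40
t=0.50: Z=5.58 E=0.09 G=49.10
t=1.00: Z=3.37 E=0.05 G=55.96
t=1.50: Z=2.03 E=0.03 G=60.11
t=2.00: Z=1.23 E=0.02 G=62.61
t=2.49: Z=0.75 E=0.01 G=64.09
t=2.99: Z=0.45 E=0.01 G=65.01
t=3.49: Z=0.27 E=0.00 G=65.56
t=3.99: Z=0.16 E=0.00 G=65.90
t=4.49: Z=0.10 E=0.00 G=66.10
Read off E at T=4.49: 0.00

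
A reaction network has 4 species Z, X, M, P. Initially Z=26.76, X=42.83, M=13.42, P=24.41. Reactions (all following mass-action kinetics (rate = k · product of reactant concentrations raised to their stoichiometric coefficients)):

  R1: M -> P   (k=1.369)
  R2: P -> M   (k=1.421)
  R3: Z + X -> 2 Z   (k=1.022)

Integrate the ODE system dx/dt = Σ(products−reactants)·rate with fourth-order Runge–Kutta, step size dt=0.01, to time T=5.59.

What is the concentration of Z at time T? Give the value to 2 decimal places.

Z at T = 69.59

RK4 with dt=0.01: 559 steps to T=5.59. Trajectory (selected grid times):
t=0.00: Z=26.76 X=42.83 M=13.42 P=24.41
t=0.62: Z=69.59 X=0.00 M=18.23 P=19.60
t=1.24: Z=69.59 X=0.00 M=19.08 P=18.75
t=1.86: Z=69.59 X=0.00 M=19.23 P=18.60
t=2.48: Z=69.59 X=0.00 M=19.26 P=18.57
t=3.11: Z=69.59 X=0.00 M=19.27 P=18.56
t=3.73: Z=69.59 X=0.00 M=19.27 P=18.56
t=4.35: Z=69.59 X=0.00 M=19.27 P=18.56
t=4.97: Z=69.59 X=0.00 M=19.27 P=18.56
t=5.59: Z=69.59 X=0.00 M=19.27 P=18.56
Read off Z at T=5.59: 69.59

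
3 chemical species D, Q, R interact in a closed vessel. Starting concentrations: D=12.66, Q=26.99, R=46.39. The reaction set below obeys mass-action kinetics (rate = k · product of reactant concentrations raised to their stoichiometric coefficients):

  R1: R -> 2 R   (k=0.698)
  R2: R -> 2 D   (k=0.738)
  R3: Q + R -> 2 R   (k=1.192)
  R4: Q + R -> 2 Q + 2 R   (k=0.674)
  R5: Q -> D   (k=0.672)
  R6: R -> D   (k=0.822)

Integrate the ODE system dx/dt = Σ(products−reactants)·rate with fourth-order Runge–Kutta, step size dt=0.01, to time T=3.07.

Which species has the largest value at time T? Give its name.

Dominant species at T: D

RK4 with dt=0.01: 307 steps to T=3.07. Trajectory (selected grid times):
t=0.00: D=12.66 Q=26.99 R=46.39
t=0.34: D=105.57 Q=0.00 R=107.45
t=0.68: D=178.34 Q=0.00 R=80.15
t=1.02: D=232.62 Q=0.00 R=59.79
t=1.36: D=273.11 Q=0.00 R=44.60
t=1.71: D=304.08 Q=0.00 R=32.99
t=2.05: D=326.42 Q=0.00 R=24.61
t=2.39: D=343.08 Q=0.00 R=18.36
t=2.73: D=355.51 Q=0.00 R=13.69
t=3.07: D=364.79 Q=0.00 R=10.21
At T=3.07: D=364.79 Q=0.00 R=10.21; the largest is D.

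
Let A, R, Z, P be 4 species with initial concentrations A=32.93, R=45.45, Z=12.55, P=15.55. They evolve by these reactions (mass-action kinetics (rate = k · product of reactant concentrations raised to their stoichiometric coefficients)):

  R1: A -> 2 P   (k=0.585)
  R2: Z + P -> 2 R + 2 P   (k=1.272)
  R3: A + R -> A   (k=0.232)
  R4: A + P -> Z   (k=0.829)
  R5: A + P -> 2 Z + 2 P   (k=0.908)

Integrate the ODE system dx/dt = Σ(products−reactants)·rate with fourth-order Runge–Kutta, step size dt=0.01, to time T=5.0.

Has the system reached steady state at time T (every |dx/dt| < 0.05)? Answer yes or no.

RK4 with dt=0.01: 500 steps to T=5.0. Trajectory (selected grid times):
t=0.00: A=32.93 R=45.45 Z=12.55 P=15.55
t=0.56: A=0.00 R=159.57 Z=0.00 P=79.92
t=1.11: A=0.00 R=159.57 Z=0.00 P=79.92
t=1.67: A=0.00 R=159.57 Z=0.00 P=79.92
t=2.22: A=0.00 R=159.57 Z=0.00 P=79.92
t=2.78: A=0.00 R=159.57 Z=0.00 P=79.92
t=3.33: A=0.00 R=159.57 Z=0.00 P=79.92
t=3.89: A=0.00 R=159.57 Z=0.00 P=79.92
t=4.44: A=0.00 R=159.57 Z=0.00 P=79.92
t=5.00: A=0.00 R=159.57 Z=0.00 P=79.92
Rates at T: R1=0.0000, R2=0.0000, R3=0.0000, R4=0.0000, R5=0.0000
dx/dt at T (Σ net stoichiometry × rate): A=-0.0000, R=+0.0000, Z=-0.0000, P=+0.0000
Largest |dx/dt| is |+0.0000| (R) < 0.05 → steady.

Steady state at T: yes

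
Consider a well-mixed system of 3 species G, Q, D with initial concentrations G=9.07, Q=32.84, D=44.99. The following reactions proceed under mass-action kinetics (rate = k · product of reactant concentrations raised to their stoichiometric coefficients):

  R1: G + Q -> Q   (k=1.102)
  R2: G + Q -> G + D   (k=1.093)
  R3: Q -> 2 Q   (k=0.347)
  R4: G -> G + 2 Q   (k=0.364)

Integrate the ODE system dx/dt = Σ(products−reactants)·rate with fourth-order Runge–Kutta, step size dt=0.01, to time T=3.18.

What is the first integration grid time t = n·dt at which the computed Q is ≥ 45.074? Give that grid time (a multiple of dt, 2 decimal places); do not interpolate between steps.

Threshold first reached at t = 1.80

RK4 with dt=0.01: 318 steps to T=3.18. Trajectory (selected grid times):
t=0.00: G=9.07 Q=32.84 D=44.99
t=0.35: G=0.00 Q=27.27 D=53.99
t=0.71: G=0.00 Q=30.90 D=53.99
t=1.06: G=0.00 Q=34.89 D=53.99
t=1.41: G=0.00 Q=39.39 D=53.99
t=1.77: G=0.00 Q=44.63 D=53.99
t=1.79: G=0.00 Q=44.94 D=53.99
t=1.80: G=0.00 Q=45.10 D=53.99
t=2.12: G=0.00 Q=50.40 D=53.99
t=2.47: G=0.00 Q=56.90 D=53.99
t=2.83: G=0.00 Q=64.47 D=53.99
t=3.18: G=0.00 Q=72.80 D=53.99
Q(1.79)=44.942 < 45.074 but Q(1.80)=45.099 ≥ 45.074, so the first grid time is t=1.80.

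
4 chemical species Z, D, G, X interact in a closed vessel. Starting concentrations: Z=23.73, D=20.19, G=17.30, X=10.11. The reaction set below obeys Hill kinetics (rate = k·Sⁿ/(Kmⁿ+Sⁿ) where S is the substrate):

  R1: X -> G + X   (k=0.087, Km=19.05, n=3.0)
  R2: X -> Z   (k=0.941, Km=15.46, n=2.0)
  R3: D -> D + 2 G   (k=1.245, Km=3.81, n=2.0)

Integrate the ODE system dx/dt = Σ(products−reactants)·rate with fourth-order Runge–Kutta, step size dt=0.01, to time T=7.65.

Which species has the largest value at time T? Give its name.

Dominant species at T: G

RK4 with dt=0.01: 765 steps to T=7.65. Trajectory (selected grid times):
t=0.00: Z=23.73 D=20.19 G=17.30 X=10.11
t=0.85: Z=23.97 D=20.19 G=19.35 X=9.87
t=1.70: Z=24.19 D=20.19 G=21.41 X=9.65
t=2.55: Z=24.41 D=20.19 G=23.46 X=9.43
t=3.40: Z=24.63 D=20.19 G=25.51 X=9.21
t=4.25: Z=24.83 D=20.19 G=27.56 X=9.01
t=5.10: Z=25.03 D=20.19 G=29.61 X=8.81
t=5.95: Z=25.23 D=20.19 G=31.66 X=8.61
t=6.80: Z=25.41 D=20.19 G=33.71 X=8.43
t=7.65: Z=25.59 D=20.19 G=35.76 X=8.25
At T=7.65: Z=25.59 D=20.19 G=35.76 X=8.25; the largest is G.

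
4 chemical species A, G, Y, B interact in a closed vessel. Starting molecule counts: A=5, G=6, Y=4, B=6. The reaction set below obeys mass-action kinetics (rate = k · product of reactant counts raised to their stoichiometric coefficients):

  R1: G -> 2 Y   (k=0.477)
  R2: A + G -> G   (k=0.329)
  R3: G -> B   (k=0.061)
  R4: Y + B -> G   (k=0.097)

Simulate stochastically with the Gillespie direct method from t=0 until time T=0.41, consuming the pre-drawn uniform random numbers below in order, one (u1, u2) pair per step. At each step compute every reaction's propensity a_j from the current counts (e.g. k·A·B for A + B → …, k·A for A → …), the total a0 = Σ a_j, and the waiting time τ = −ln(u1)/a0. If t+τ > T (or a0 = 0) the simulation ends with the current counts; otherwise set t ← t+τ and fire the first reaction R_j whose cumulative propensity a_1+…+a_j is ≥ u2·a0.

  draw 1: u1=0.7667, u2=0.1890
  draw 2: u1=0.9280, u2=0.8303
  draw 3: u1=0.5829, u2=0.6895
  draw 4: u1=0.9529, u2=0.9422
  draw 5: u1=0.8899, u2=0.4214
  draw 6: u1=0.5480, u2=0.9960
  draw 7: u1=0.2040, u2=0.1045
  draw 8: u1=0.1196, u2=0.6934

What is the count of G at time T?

t=0.000: A=5 G=6 Y=4 B=6
Draw 1: a1=2.862, a2=9.870, a3=0.366, a4=2.328, a0=15.426; τ=−ln(0.7667)/15.426=0.017 → t=0.017; u2·a0=0.1890·15.426=2.916; a1=2.862 < 2.916 ≤ a1+a2=12.732 → R2 fires; A=4 G=6 Y=4 B=6
Draw 2: a1=2.862, a2=7.896, a3=0.366, a4=2.328, a0=13.452; τ=−ln(0.9280)/13.452=0.006 → t=0.023; u2·a0=0.8303·13.452=11.169; a1+…+a3=11.124 < 11.169 ≤ a1+…+a4=13.452 → R4 fires; A=4 G=7 Y=3 B=5
Draw 3: a1=3.339, a2=9.212, a3=0.427, a4=1.455, a0=14.433; τ=−ln(0.5829)/14.433=0.037 → t=0.060; u2·a0=0.6895·14.433=9.952; a1=3.339 < 9.952 ≤ a1+a2=12.551 → R2 fires; A=3 G=7 Y=3 B=5
Draw 4: a1=3.339, a2=6.909, a3=0.427, a4=1.455, a0=12.130; τ=−ln(0.9529)/12.130=0.004 → t=0.064; u2·a0=0.9422·12.130=11.429; a1+…+a3=10.675 < 11.429 ≤ a1+…+a4=12.130 → R4 fires; A=3 G=8 Y=2 B=4
Draw 5: a1=3.816, a2=7.896, a3=0.488, a4=0.776, a0=12.976; τ=−ln(0.8899)/12.976=0.009 → t=0.073; u2·a0=0.4214·12.976=5.468; a1=3.816 < 5.468 ≤ a1+a2=11.712 → R2 fires; A=2 G=8 Y=2 B=4
Draw 6: a1=3.816, a2=5.264, a3=0.488, a4=0.776, a0=10.344; τ=−ln(0.5480)/10.344=0.058 → t=0.131; u2·a0=0.9960·10.344=10.303; a1+…+a3=9.568 < 10.303 ≤ a1+…+a4=10.344 → R4 fires; A=2 G=9 Y=1 B=3
Draw 7: a1=4.293, a2=5.922, a3=0.549, a4=0.291, a0=11.055; τ=−ln(0.2040)/11.055=0.144 → t=0.275; u2·a0=0.1045·11.055=1.155 ≤ a1=4.293 → R1 fires; A=2 G=8 Y=3 B=3
Draw 8: a1=3.816, a2=5.264, a3=0.488, a4=0.873, a0=10.441; τ=−ln(0.1196)/10.441=0.203 → t=0.478 > T=0.41: stop.
Read off G at T=0.41: 8

G at T = 8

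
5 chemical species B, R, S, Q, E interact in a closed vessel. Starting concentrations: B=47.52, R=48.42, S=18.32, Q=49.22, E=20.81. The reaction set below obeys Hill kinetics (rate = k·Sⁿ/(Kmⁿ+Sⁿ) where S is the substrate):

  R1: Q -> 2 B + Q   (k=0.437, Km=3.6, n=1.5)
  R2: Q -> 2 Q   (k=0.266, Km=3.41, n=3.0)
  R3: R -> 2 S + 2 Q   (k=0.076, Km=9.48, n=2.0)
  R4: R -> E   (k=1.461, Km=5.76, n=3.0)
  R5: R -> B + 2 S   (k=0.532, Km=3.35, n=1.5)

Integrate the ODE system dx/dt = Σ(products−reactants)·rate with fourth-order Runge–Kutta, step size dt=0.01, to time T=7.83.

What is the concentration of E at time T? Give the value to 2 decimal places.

E at T = 32.21

RK4 with dt=0.01: 783 steps to T=7.83. Trajectory (selected grid times):
t=0.00: B=47.52 R=48.42 S=18.32 Q=49.22 E=20.81
t=0.87: B=48.72 R=46.63 S=19.36 Q=49.58 E=22.08
t=1.74: B=49.92 R=44.85 S=20.39 Q=49.94 E=23.35
t=2.61: B=51.12 R=43.06 S=21.42 Q=50.29 E=24.62
t=3.48: B=52.32 R=41.28 S=22.45 Q=50.65 E=25.88
t=4.35: B=53.52 R=39.50 S=23.48 Q=51.01 E=27.15
t=5.22: B=54.71 R=37.72 S=24.51 Q=51.36 E=28.42
t=6.09: B=55.91 R=35.94 S=25.54 Q=51.72 E=29.68
t=6.96: B=57.11 R=34.16 S=26.56 Q=52.07 E=30.95
t=7.83: B=58.30 R=32.39 S=27.58 Q=52.43 E=32.21
Read off E at T=7.83: 32.21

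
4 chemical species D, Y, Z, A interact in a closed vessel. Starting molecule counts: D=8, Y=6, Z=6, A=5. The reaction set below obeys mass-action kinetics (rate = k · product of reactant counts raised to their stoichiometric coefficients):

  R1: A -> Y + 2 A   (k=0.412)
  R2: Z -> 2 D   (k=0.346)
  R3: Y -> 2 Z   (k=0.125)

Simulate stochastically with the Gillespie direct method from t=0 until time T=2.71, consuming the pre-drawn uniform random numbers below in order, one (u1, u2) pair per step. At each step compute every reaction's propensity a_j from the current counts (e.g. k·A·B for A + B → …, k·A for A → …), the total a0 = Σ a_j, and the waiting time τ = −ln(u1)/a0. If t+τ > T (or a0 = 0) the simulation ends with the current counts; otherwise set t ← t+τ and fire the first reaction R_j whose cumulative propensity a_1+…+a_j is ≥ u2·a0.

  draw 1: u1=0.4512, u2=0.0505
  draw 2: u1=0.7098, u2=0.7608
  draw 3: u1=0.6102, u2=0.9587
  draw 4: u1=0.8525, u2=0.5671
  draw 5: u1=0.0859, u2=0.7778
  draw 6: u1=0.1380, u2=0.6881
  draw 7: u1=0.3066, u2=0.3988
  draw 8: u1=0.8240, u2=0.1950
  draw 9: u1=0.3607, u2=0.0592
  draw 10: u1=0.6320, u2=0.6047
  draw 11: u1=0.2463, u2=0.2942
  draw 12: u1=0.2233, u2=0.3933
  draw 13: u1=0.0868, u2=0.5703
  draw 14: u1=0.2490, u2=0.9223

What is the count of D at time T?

t=0.000: D=8 Y=6 Z=6 A=5
Draw 1: a1=2.060, a2=2.076, a3=0.750, a0=4.886; τ=−ln(0.4512)/4.886=0.163 → t=0.163; u2·a0=0.0505·4.886=0.247 ≤ a1=2.060 → R1 fires; D=8 Y=7 Z=6 A=6
Draw 2: a1=2.472, a2=2.076, a3=0.875, a0=5.423; τ=−ln(0.7098)/5.423=0.063 → t=0.226; u2·a0=0.7608·5.423=4.126; a1=2.472 < 4.126 ≤ a1+a2=4.548 → R2 fires; D=10 Y=7 Z=5 A=6
Draw 3: a1=2.472, a2=1.730, a3=0.875, a0=5.077; τ=−ln(0.6102)/5.077=0.097 → t=0.323; u2·a0=0.9587·5.077=4.867; a1+a2=4.202 < 4.867 ≤ a1+…+a3=5.077 → R3 fires; D=10 Y=6 Z=7 A=6
Draw 4: a1=2.472, a2=2.422, a3=0.750, a0=5.644; τ=−ln(0.8525)/5.644=0.028 → t=0.352; u2·a0=0.5671·5.644=3.201; a1=2.472 < 3.201 ≤ a1+a2=4.894 → R2 fires; D=12 Y=6 Z=6 A=6
Draw 5: a1=2.472, a2=2.076, a3=0.750, a0=5.298; τ=−ln(0.0859)/5.298=0.463 → t=0.815; u2·a0=0.7778·5.298=4.121; a1=2.472 < 4.121 ≤ a1+a2=4.548 → R2 fires; D=14 Y=6 Z=5 A=6
Draw 6: a1=2.472, a2=1.730, a3=0.750, a0=4.952; τ=−ln(0.1380)/4.952=0.400 → t=1.215; u2·a0=0.6881·4.952=3.407; a1=2.472 < 3.407 ≤ a1+a2=4.202 → R2 fires; D=16 Y=6 Z=4 A=6
Draw 7: a1=2.472, a2=1.384, a3=0.750, a0=4.606; τ=−ln(0.3066)/4.606=0.257 → t=1.472; u2·a0=0.3988·4.606=1.837 ≤ a1=2.472 → R1 fires; D=16 Y=7 Z=4 A=7
Draw 8: a1=2.884, a2=1.384, a3=0.875, a0=5.143; τ=−ln(0.8240)/5.143=0.038 → t=1.509; u2·a0=0.1950·5.143=1.003 ≤ a1=2.884 → R1 fires; D=16 Y=8 Z=4 A=8
Draw 9: a1=3.296, a2=1.384, a3=1.000, a0=5.680; τ=−ln(0.3607)/5.680=0.180 → t=1.689; u2·a0=0.0592·5.680=0.336 ≤ a1=3.296 → R1 fires; D=16 Y=9 Z=4 A=9
Draw 10: a1=3.708, a2=1.384, a3=1.125, a0=6.217; τ=−ln(0.6320)/6.217=0.074 → t=1.763; u2·a0=0.6047·6.217=3.759; a1=3.708 < 3.759 ≤ a1+a2=5.092 → R2 fires; D=18 Y=9 Z=3 A=9
Draw 11: a1=3.708, a2=1.038, a3=1.125, a0=5.871; τ=−ln(0.2463)/5.871=0.239 → t=2.001; u2·a0=0.2942·5.871=1.727 ≤ a1=3.708 → R1 fires; D=18 Y=10 Z=3 A=10
Draw 12: a1=4.120, a2=1.038, a3=1.250, a0=6.408; τ=−ln(0.2233)/6.408=0.234 → t=2.235; u2·a0=0.3933·6.408=2.520 ≤ a1=4.120 → R1 fires; D=18 Y=11 Z=3 A=11
Draw 13: a1=4.532, a2=1.038, a3=1.375, a0=6.945; τ=−ln(0.0868)/6.945=0.352 → t=2.587; u2·a0=0.5703·6.945=3.961 ≤ a1=4.532 → R1 fires; D=18 Y=12 Z=3 A=12
Draw 14: a1=4.944, a2=1.038, a3=1.500, a0=7.482; τ=−ln(0.2490)/7.482=0.186 → t=2.773 > T=2.71: stop.
Read off D at T=2.71: 18

D at T = 18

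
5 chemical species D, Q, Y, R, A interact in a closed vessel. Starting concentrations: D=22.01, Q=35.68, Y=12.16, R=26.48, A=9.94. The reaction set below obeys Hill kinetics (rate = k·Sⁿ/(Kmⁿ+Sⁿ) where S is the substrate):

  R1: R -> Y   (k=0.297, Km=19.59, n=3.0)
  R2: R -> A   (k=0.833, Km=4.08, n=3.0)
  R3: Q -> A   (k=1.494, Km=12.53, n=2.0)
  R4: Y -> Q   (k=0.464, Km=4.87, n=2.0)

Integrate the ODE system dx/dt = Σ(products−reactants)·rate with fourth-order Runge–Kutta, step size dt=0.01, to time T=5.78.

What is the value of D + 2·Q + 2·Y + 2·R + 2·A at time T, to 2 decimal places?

Check how each reaction changes W = D + 2·Q + 2·Y + 2·R + 2·A (weight of products minus weight of reactants):
R1: R -> Y: (2·1) − (2·1) = 2 − 2 = 0
R2: R -> A: (2·1) − (2·1) = 2 − 2 = 0
R3: Q -> A: (2·1) − (2·1) = 2 − 2 = 0
R4: Y -> Q: (2·1) − (2·1) = 2 − 2 = 0
Every reaction leaves W unchanged, so W is conserved and no simulation is needed: W(T) = W(0) = 22.01 + 2·35.68 + 2·12.16 + 2·26.48 + 2·9.94 = 190.53

Value at T = 190.53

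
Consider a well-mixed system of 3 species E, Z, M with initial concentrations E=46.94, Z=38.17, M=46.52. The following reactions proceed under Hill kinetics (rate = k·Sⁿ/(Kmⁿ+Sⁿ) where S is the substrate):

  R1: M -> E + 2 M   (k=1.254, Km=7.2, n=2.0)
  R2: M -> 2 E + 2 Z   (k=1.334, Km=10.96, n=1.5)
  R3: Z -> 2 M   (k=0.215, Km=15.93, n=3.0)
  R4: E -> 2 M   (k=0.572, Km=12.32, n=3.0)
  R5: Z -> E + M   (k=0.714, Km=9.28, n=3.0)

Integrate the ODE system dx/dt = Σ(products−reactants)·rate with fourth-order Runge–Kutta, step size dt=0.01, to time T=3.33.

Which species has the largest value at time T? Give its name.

RK4 with dt=0.01: 333 steps to T=3.33. Trajectory (selected grid times):
t=0.00: E=46.94 Z=38.17 M=46.52
t=0.37: E=48.33 Z=38.72 M=47.35
t=0.74: E=49.73 Z=39.28 M=48.19
t=1.11: E=51.13 Z=39.83 M=49.03
t=1.48: E=52.53 Z=40.39 M=49.86
t=1.85: E=53.93 Z=40.95 M=50.70
t=2.22: E=55.33 Z=41.51 M=51.53
t=2.59: E=56.74 Z=42.08 M=52.37
t=2.96: E=58.15 Z=42.64 M=53.21
t=3.33: E=59.56 Z=43.21 M=54.04
At T=3.33: E=59.56 Z=43.21 M=54.04; the largest is E.

Dominant species at T: E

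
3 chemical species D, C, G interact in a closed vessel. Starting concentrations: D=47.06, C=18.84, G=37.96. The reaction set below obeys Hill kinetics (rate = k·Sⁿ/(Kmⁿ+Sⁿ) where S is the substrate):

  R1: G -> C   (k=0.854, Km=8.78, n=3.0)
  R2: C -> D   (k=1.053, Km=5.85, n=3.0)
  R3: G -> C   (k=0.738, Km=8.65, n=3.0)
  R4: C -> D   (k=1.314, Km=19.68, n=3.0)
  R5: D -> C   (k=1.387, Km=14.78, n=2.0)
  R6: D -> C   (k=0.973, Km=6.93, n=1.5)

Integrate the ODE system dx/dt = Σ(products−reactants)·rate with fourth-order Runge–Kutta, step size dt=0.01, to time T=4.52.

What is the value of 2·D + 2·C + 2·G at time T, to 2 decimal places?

Check how each reaction changes W = 2·D + 2·C + 2·G (weight of products minus weight of reactants):
R1: G -> C: (2·1) − (2·1) = 2 − 2 = 0
R2: C -> D: (2·1) − (2·1) = 2 − 2 = 0
R3: G -> C: (2·1) − (2·1) = 2 − 2 = 0
R4: C -> D: (2·1) − (2·1) = 2 − 2 = 0
R5: D -> C: (2·1) − (2·1) = 2 − 2 = 0
R6: D -> C: (2·1) − (2·1) = 2 − 2 = 0
Every reaction leaves W unchanged, so W is conserved and no simulation is needed: W(T) = W(0) = 2·47.06 + 2·18.84 + 2·37.96 = 207.72

Value at T = 207.72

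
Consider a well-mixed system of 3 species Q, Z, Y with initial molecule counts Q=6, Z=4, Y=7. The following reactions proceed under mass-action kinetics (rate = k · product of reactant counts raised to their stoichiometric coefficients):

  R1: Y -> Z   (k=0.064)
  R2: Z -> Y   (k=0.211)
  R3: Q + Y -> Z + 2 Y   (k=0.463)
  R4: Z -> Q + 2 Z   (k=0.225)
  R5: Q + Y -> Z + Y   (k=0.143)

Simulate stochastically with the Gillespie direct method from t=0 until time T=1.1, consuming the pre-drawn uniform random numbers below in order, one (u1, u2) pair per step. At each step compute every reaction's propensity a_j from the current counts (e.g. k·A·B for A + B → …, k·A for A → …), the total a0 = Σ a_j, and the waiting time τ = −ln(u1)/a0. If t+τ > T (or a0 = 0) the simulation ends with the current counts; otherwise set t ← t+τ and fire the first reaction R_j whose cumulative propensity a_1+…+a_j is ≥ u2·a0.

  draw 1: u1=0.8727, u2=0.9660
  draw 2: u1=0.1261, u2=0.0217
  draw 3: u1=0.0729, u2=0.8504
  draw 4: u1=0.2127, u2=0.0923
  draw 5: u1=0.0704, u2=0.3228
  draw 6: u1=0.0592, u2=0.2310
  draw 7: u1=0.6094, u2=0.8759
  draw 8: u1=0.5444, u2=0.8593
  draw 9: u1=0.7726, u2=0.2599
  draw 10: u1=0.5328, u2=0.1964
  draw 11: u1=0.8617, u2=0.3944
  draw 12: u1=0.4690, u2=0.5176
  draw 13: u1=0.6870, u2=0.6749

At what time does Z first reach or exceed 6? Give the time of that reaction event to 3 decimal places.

Threshold first reached at t = 0.261

t=0.000: Q=6 Z=4 Y=7
Draw 1: a1=0.448, a2=0.844, a3=19.446, a4=0.900, a5=6.006, a0=27.644; τ=−ln(0.8727)/27.644=0.005 → t=0.005; u2·a0=0.9660·27.644=26.704; a1+…+a4=21.638 < 26.704 ≤ a1+…+a5=27.644 → R5 fires; Q=5 Z=5 Y=7
Draw 2: a1=0.448, a2=1.055, a3=16.205, a4=1.125, a5=5.005, a0=23.838; τ=−ln(0.1261)/23.838=0.087 → t=0.092; u2·a0=0.0217·23.838=0.517; a1=0.448 < 0.517 ≤ a1+a2=1.503 → R2 fires; Q=5 Z=4 Y=8
Draw 3: a1=0.512, a2=0.844, a3=18.520, a4=0.900, a5=5.720, a0=26.496; τ=−ln(0.0729)/26.496=0.099 → t=0.191; u2·a0=0.8504·26.496=22.532; a1+…+a4=20.776 < 22.532 ≤ a1+…+a5=26.496 → R5 fires; Q=4 Z=5 Y=8
Draw 4: a1=0.512, a2=1.055, a3=14.816, a4=1.125, a5=4.576, a0=22.084; τ=−ln(0.2127)/22.084=0.070 → t=0.261; u2·a0=0.0923·22.084=2.038; a1+a2=1.567 < 2.038 ≤ a1+…+a3=16.383 → R3 fires; Q=3 Z=6 Y=9
Draw 5: a1=0.576, a2=1.266, a3=12.501, a4=1.350, a5=3.861, a0=19.554; τ=−ln(0.0704)/19.554=0.136 → t=0.396; u2·a0=0.3228·19.554=6.312; a1+a2=1.842 < 6.312 ≤ a1+…+a3=14.343 → R3 fires; Q=2 Z=7 Y=10
Draw 6: a1=0.640, a2=1.477, a3=9.260, a4=1.575, a5=2.860, a0=15.812; τ=−ln(0.0592)/15.812=0.179 → t=0.575; u2·a0=0.2310·15.812=3.653; a1+a2=2.117 < 3.653 ≤ a1+…+a3=11.377 → R3 fires; Q=1 Z=8 Y=11
Draw 7: a1=0.704, a2=1.688, a3=5.093, a4=1.800, a5=1.573, a0=10.858; τ=−ln(0.6094)/10.858=0.046 → t=0.621; u2·a0=0.8759·10.858=9.511; a1+…+a4=9.285 < 9.511 ≤ a1+…+a5=10.858 → R5 fires; Q=0 Z=9 Y=11
Draw 8: a1=0.704, a2=1.899, a3=0.000, a4=2.025, a5=0.000, a0=4.628; τ=−ln(0.5444)/4.628=0.131 → t=0.752; u2·a0=0.8593·4.628=3.977; a1+…+a3=2.603 < 3.977 ≤ a1+…+a4=4.628 → R4 fires; Q=1 Z=10 Y=11
Draw 9: a1=0.704, a2=2.110, a3=5.093, a4=2.250, a5=1.573, a0=11.730; τ=−ln(0.7726)/11.730=0.022 → t=0.774; u2·a0=0.2599·11.730=3.049; a1+a2=2.814 < 3.049 ≤ a1+…+a3=7.907 → R3 fires; Q=0 Z=11 Y=12
Draw 10: a1=0.768, a2=2.321, a3=0.000, a4=2.475, a5=0.000, a0=5.564; τ=−ln(0.5328)/5.564=0.113 → t=0.887; u2·a0=0.1964·5.564=1.093; a1=0.768 < 1.093 ≤ a1+a2=3.089 → R2 fires; Q=0 Z=10 Y=13
Draw 11: a1=0.832, a2=2.110, a3=0.000, a4=2.250, a5=0.000, a0=5.192; τ=−ln(0.8617)/5.192=0.029 → t=0.916; u2·a0=0.3944·5.192=2.048; a1=0.832 < 2.048 ≤ a1+a2=2.942 → R2 fires; Q=0 Z=9 Y=14
Draw 12: a1=0.896, a2=1.899, a3=0.000, a4=2.025, a5=0.000, a0=4.820; τ=−ln(0.4690)/4.820=0.157 → t=1.073; u2·a0=0.5176·4.820=2.495; a1=0.896 < 2.495 ≤ a1+a2=2.795 → R2 fires; Q=0 Z=8 Y=15
Draw 13: a1=0.960, a2=1.688, a3=0.000, a4=1.800, a5=0.000, a0=4.448; τ=−ln(0.6870)/4.448=0.084 → t=1.158 > T=1.1: stop.
Z first becomes ≥ 6 when it reaches 6 at the event at t=0.261.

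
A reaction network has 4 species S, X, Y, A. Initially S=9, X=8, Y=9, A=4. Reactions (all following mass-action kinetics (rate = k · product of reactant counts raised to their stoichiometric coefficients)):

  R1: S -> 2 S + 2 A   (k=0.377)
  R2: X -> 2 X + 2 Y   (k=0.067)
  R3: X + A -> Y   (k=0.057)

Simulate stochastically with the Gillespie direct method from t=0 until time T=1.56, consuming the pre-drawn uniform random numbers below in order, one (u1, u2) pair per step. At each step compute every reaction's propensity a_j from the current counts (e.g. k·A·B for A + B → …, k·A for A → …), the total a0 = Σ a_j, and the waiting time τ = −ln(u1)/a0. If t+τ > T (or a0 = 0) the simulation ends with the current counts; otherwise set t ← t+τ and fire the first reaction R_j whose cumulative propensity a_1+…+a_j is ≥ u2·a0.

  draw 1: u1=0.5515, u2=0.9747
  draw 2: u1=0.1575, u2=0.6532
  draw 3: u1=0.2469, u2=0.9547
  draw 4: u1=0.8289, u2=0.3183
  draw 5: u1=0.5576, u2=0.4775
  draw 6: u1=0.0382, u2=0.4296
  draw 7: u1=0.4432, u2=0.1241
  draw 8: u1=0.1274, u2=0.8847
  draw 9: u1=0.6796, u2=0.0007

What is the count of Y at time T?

t=0.000: S=9 X=8 Y=9 A=4
Draw 1: a1=3.393, a2=0.536, a3=1.824, a0=5.753; τ=−ln(0.5515)/5.753=0.103 → t=0.103; u2·a0=0.9747·5.753=5.607; a1+a2=3.929 < 5.607 ≤ a1+…+a3=5.753 → R3 fires; S=9 X=7 Y=10 A=3
Draw 2: a1=3.393, a2=0.469, a3=1.197, a0=5.059; τ=−ln(0.1575)/5.059=0.365 → t=0.469; u2·a0=0.6532·5.059=3.305 ≤ a1=3.393 → R1 fires; S=10 X=7 Y=10 A=5
Draw 3: a1=3.770, a2=0.469, a3=1.995, a0=6.234; τ=−ln(0.2469)/6.234=0.224 → t=0.693; u2·a0=0.9547·6.234=5.952; a1+a2=4.239 < 5.952 ≤ a1+…+a3=6.234 → R3 fires; S=10 X=6 Y=11 A=4
Draw 4: a1=3.770, a2=0.402, a3=1.368, a0=5.540; τ=−ln(0.8289)/5.540=0.034 → t=0.727; u2·a0=0.3183·5.540=1.763 ≤ a1=3.770 → R1 fires; S=11 X=6 Y=11 A=6
Draw 5: a1=4.147, a2=0.402, a3=2.052, a0=6.601; τ=−ln(0.5576)/6.601=0.088 → t=0.816; u2·a0=0.4775·6.601=3.152 ≤ a1=4.147 → R1 fires; S=12 X=6 Y=11 A=8
Draw 6: a1=4.524, a2=0.402, a3=2.736, a0=7.662; τ=−ln(0.0382)/7.662=0.426 → t=1.242; u2·a0=0.4296·7.662=3.292 ≤ a1=4.524 → R1 fires; S=13 X=6 Y=11 A=10
Draw 7: a1=4.901, a2=0.402, a3=3.420, a0=8.723; τ=−ln(0.4432)/8.723=0.093 → t=1.335; u2·a0=0.1241·8.723=1.083 ≤ a1=4.901 → R1 fires; S=14 X=6 Y=11 A=12
Draw 8: a1=5.278, a2=0.402, a3=4.104, a0=9.784; τ=−ln(0.1274)/9.784=0.211 → t=1.546; u2·a0=0.8847·9.784=8.656; a1+a2=5.680 < 8.656 ≤ a1+…+a3=9.784 → R3 fires; S=14 X=5 Y=12 A=11
Draw 9: a1=5.278, a2=0.335, a3=3.135, a0=8.748; τ=−ln(0.6796)/8.748=0.044 → t=1.590 > T=1.56: stop.
Read off Y at T=1.56: 12

Y at T = 12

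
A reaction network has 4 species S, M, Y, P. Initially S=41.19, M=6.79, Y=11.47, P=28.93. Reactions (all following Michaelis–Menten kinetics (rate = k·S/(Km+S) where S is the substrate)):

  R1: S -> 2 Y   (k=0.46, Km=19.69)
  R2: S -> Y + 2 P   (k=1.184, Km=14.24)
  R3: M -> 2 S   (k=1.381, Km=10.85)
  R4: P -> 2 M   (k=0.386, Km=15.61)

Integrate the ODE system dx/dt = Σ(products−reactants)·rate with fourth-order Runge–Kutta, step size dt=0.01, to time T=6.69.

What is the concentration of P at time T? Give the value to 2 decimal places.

RK4 with dt=0.01: 669 steps to T=6.69. Trajectory (selected grid times):
t=0.00: S=41.19 M=6.79 Y=11.47 P=28.93
t=0.74: S=41.09 M=6.77 Y=12.58 P=30.04
t=1.49: S=41.00 M=6.76 Y=13.71 P=31.17
t=2.23: S=40.90 M=6.75 Y=14.82 P=32.28
t=2.97: S=40.81 M=6.74 Y=15.93 P=33.39
t=3.72: S=40.71 M=6.74 Y=17.05 P=34.50
t=4.46: S=40.61 M=6.75 Y=18.16 P=35.60
t=5.20: S=40.52 M=6.75 Y=19.26 P=36.70
t=5.95: S=40.43 M=6.76 Y=20.38 P=37.81
t=6.69: S=40.34 M=6.78 Y=21.49 P=38.90
Read off P at T=6.69: 38.90

P at T = 38.90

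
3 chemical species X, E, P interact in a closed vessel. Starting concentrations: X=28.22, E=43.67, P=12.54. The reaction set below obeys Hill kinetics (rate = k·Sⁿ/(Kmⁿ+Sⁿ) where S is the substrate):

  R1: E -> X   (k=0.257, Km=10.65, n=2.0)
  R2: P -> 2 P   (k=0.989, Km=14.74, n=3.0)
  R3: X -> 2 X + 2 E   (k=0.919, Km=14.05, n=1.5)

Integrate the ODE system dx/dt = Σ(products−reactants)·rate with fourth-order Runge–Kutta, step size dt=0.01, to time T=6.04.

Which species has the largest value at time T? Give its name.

Dominant species at T: E

RK4 with dt=0.01: 604 steps to T=6.04. Trajectory (selected grid times):
t=0.00: X=28.22 E=43.67 P=12.54
t=0.67: X=28.84 E=44.42 P=12.80
t=1.34: X=29.46 E=45.18 P=13.06
t=2.01: X=30.09 E=45.95 P=13.34
t=2.68: X=30.72 E=46.72 P=13.63
t=3.36: X=31.37 E=47.51 P=13.93
t=4.03: X=32.01 E=48.30 P=14.24
t=4.70: X=32.65 E=49.09 P=14.56
t=5.37: X=33.30 E=49.89 P=14.89
t=6.04: X=33.95 E=50.70 P=15.23
At T=6.04: X=33.95 E=50.70 P=15.23; the largest is E.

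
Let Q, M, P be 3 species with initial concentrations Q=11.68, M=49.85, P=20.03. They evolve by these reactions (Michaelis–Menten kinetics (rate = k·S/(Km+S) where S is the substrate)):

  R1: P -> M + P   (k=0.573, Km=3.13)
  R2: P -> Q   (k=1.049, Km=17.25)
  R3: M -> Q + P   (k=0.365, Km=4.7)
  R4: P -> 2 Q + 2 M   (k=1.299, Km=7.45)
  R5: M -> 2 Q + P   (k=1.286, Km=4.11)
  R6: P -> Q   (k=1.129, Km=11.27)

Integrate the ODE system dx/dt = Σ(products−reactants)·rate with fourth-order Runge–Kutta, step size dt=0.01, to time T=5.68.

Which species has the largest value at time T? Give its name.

Dominant species at T: M

RK4 with dt=0.01: 568 steps to T=5.68. Trajectory (selected grid times):
t=0.00: Q=11.68 M=49.85 P=20.03
t=0.63: Q=15.38 M=50.39 P=19.59
t=1.26: Q=19.07 M=50.93 P=19.16
t=1.89: Q=22.75 M=51.45 P=18.74
t=2.52: Q=26.42 M=51.96 P=18.33
t=3.16: Q=30.12 M=52.48 P=17.93
t=3.79: Q=33.76 M=52.97 P=17.55
t=4.42: Q=37.38 M=53.46 P=17.17
t=5.05: Q=40.99 M=53.94 P=16.81
t=5.68: Q=44.59 M=54.41 P=16.46
At T=5.68: Q=44.59 M=54.41 P=16.46; the largest is M.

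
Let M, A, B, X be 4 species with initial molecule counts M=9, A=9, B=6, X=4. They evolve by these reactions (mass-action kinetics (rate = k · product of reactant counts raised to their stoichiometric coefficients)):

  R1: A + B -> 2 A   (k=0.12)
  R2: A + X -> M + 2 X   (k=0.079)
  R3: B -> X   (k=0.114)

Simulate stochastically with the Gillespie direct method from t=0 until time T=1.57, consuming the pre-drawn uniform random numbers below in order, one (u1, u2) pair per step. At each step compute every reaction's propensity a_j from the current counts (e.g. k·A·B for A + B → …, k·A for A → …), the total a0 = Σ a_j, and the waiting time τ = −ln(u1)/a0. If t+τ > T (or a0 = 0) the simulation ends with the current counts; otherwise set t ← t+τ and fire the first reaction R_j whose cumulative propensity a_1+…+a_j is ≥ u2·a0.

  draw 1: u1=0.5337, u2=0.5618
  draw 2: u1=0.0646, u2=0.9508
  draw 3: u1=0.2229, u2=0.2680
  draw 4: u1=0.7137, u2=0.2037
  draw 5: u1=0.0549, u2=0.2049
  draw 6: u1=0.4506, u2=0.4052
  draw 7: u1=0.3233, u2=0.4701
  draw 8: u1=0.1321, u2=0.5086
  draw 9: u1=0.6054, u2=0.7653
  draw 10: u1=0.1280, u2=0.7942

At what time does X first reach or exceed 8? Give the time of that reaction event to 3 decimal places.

Threshold first reached at t = 1.458

t=0.000: M=9 A=9 B=6 X=4
Draw 1: a1=6.480, a2=2.844, a3=0.684, a0=10.008; τ=−ln(0.5337)/10.008=0.063 → t=0.063; u2·a0=0.5618·10.008=5.622 ≤ a1=6.480 → R1 fires; M=9 A=10 B=5 X=4
Draw 2: a1=6.000, a2=3.160, a3=0.570, a0=9.730; τ=−ln(0.0646)/9.730=0.282 → t=0.344; u2·a0=0.9508·9.730=9.251; a1+a2=9.160 < 9.251 ≤ a1+…+a3=9.730 → R3 fires; M=9 A=10 B=4 X=5
Draw 3: a1=4.800, a2=3.950, a3=0.456, a0=9.206; τ=−ln(0.2229)/9.206=0.163 → t=0.507; u2·a0=0.2680·9.206=2.467 ≤ a1=4.800 → R1 fires; M=9 A=11 B=3 X=5
Draw 4: a1=3.960, a2=4.345, a3=0.342, a0=8.647; τ=−ln(0.7137)/8.647=0.039 → t=0.546; u2·a0=0.2037·8.647=1.761 ≤ a1=3.960 → R1 fires; M=9 A=12 B=2 X=5
Draw 5: a1=2.880, a2=4.740, a3=0.228, a0=7.848; τ=−ln(0.0549)/7.848=0.370 → t=0.916; u2·a0=0.2049·7.848=1.608 ≤ a1=2.880 → R1 fires; M=9 A=13 B=1 X=5
Draw 6: a1=1.560, a2=5.135, a3=0.114, a0=6.809; τ=−ln(0.4506)/6.809=0.117 → t=1.033; u2·a0=0.4052·6.809=2.759; a1=1.560 < 2.759 ≤ a1+a2=6.695 → R2 fires; M=10 A=12 B=1 X=6
Draw 7: a1=1.440, a2=5.688, a3=0.114, a0=7.242; τ=−ln(0.3233)/7.242=0.156 → t=1.189; u2·a0=0.4701·7.242=3.404; a1=1.440 < 3.404 ≤ a1+a2=7.128 → R2 fires; M=11 A=11 B=1 X=7
Draw 8: a1=1.320, a2=6.083, a3=0.114, a0=7.517; τ=−ln(0.1321)/7.517=0.269 → t=1.458; u2·a0=0.5086·7.517=3.823; a1=1.320 < 3.823 ≤ a1+a2=7.403 → R2 fires; M=12 A=10 B=1 X=8
Draw 9: a1=1.200, a2=6.320, a3=0.114, a0=7.634; τ=−ln(0.6054)/7.634=0.066 → t=1.524; u2·a0=0.7653·7.634=5.842; a1=1.200 < 5.842 ≤ a1+a2=7.520 → R2 fires; M=13 A=9 B=1 X=9
Draw 10: a1=1.080, a2=6.399, a3=0.114, a0=7.593; τ=−ln(0.1280)/7.593=0.271 → t=1.795 > T=1.57: stop.
X first becomes ≥ 8 when it reaches 8 at the event at t=1.458.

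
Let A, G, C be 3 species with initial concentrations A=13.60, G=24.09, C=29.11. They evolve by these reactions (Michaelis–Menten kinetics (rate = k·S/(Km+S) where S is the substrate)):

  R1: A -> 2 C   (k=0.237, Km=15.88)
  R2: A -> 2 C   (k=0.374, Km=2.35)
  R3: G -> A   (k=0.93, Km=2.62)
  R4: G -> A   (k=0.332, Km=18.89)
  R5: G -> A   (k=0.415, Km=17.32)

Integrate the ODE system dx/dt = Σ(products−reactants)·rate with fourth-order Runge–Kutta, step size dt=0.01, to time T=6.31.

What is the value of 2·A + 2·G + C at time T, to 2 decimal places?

Check how each reaction changes W = 2·A + 2·G + C (weight of products minus weight of reactants):
R1: A -> 2 C: (1·2) − (2·1) = 2 − 2 = 0
R2: A -> 2 C: (1·2) − (2·1) = 2 − 2 = 0
R3: G -> A: (2·1) − (2·1) = 2 − 2 = 0
R4: G -> A: (2·1) − (2·1) = 2 − 2 = 0
R5: G -> A: (2·1) − (2·1) = 2 − 2 = 0
Every reaction leaves W unchanged, so W is conserved and no simulation is needed: W(T) = W(0) = 2·13.60 + 2·24.09 + 29.11 = 104.49

Value at T = 104.49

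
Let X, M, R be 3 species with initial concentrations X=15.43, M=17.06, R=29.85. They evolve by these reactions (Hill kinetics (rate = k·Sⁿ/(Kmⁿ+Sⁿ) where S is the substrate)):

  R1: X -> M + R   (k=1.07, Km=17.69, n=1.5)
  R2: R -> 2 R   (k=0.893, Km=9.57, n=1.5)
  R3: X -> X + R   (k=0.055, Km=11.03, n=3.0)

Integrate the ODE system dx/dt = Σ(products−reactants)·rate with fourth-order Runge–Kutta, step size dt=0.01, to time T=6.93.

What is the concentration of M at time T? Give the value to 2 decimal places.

RK4 with dt=0.01: 693 steps to T=6.93. Trajectory (selected grid times):
t=0.00: X=15.43 M=17.06 R=29.85
t=0.77: X=15.06 M=17.43 R=30.83
t=1.54: X=14.70 M=17.79 R=31.81
t=2.31: X=14.35 M=18.14 R=32.78
t=3.08: X=14.01 M=18.48 R=33.75
t=3.85: X=13.67 M=18.82 R=34.71
t=4.62: X=13.34 M=19.15 R=35.67
t=5.39: X=13.02 M=19.47 R=36.63
t=6.16: X=12.70 M=19.79 R=37.58
t=6.93: X=12.40 M=20.09 R=38.52
Read off M at T=6.93: 20.09

M at T = 20.09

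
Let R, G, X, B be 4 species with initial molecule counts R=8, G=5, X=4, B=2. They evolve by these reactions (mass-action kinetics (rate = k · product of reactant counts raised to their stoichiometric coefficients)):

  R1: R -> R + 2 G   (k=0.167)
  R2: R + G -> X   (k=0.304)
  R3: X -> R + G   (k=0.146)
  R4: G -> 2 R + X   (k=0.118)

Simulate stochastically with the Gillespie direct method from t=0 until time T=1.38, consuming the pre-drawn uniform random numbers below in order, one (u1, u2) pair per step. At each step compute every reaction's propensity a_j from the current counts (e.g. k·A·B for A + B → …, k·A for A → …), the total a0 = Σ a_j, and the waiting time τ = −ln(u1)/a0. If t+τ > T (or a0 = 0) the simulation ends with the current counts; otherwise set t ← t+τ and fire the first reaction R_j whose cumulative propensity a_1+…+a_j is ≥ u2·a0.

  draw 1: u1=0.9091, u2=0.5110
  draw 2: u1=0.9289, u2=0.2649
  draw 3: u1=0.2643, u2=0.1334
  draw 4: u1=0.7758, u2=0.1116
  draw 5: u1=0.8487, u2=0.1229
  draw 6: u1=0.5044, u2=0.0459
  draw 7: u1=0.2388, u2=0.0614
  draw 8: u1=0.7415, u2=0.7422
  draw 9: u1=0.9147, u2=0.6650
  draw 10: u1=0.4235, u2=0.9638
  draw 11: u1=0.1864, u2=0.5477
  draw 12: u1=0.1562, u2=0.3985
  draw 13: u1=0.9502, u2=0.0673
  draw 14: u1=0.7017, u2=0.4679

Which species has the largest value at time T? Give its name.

t=0.000: R=8 G=5 X=4 B=2
Draw 1: a1=1.336, a2=12.160, a3=0.584, a4=0.590, a0=14.670; τ=−ln(0.9091)/14.670=0.006 → t=0.006; u2·a0=0.5110·14.670=7.496; a1=1.336 < 7.496 ≤ a1+a2=13.496 → R2 fires; R=7 G=4 X=5 B=2
Draw 2: a1=1.169, a2=8.512, a3=0.730, a4=0.472, a0=10.883; τ=−ln(0.9289)/10.883=0.007 → t=0.013; u2·a0=0.2649·10.883=2.883; a1=1.169 < 2.883 ≤ a1+a2=9.681 → R2 fires; R=6 G=3 X=6 B=2
Draw 3: a1=1.002, a2=5.472, a3=0.876, a4=0.354, a0=7.704; τ=−ln(0.2643)/7.704=0.173 → t=0.186; u2·a0=0.1334·7.704=1.028; a1=1.002 < 1.028 ≤ a1+a2=6.474 → R2 fires; R=5 G=2 X=7 B=2
Draw 4: a1=0.835, a2=3.040, a3=1.022, a4=0.236, a0=5.133; τ=−ln(0.7758)/5.133=0.049 → t=0.235; u2·a0=0.1116·5.133=0.573 ≤ a1=0.835 → R1 fires; R=5 G=4 X=7 B=2
Draw 5: a1=0.835, a2=6.080, a3=1.022, a4=0.472, a0=8.409; τ=−ln(0.8487)/8.409=0.020 → t=0.255; u2·a0=0.1229·8.409=1.033; a1=0.835 < 1.033 ≤ a1+a2=6.915 → R2 fires; R=4 G=3 X=8 B=2
Draw 6: a1=0.668, a2=3.648, a3=1.168, a4=0.354, a0=5.838; τ=−ln(0.5044)/5.838=0.117 → t=0.372; u2·a0=0.0459·5.838=0.268 ≤ a1=0.668 → R1 fires; R=4 G=5 X=8 B=2
Draw 7: a1=0.668, a2=6.080, a3=1.168, a4=0.590, a0=8.506; τ=−ln(0.2388)/8.506=0.168 → t=0.541; u2·a0=0.0614·8.506=0.522 ≤ a1=0.668 → R1 fires; R=4 G=7 X=8 B=2
Draw 8: a1=0.668, a2=8.512, a3=1.168, a4=0.826, a0=11.174; τ=−ln(0.7415)/11.174=0.027 → t=0.567; u2·a0=0.7422·11.174=8.293; a1=0.668 < 8.293 ≤ a1+a2=9.180 → R2 fires; R=3 G=6 X=9 B=2
Draw 9: a1=0.501, a2=5.472, a3=1.314, a4=0.708, a0=7.995; τ=−ln(0.9147)/7.995=0.011 → t=0.578; u2·a0=0.6650·7.995=5.317; a1=0.501 < 5.317 ≤ a1+a2=5.973 → R2 fires; R=2 G=5 X=10 B=2
Draw 10: a1=0.334, a2=3.040, a3=1.460, a4=0.590, a0=5.424; τ=−ln(0.4235)/5.424=0.158 → t=0.737; u2·a0=0.9638·5.424=5.228; a1+…+a3=4.834 < 5.228 ≤ a1+…+a4=5.424 → R4 fires; R=4 G=4 X=11 B=2
Draw 11: a1=0.668, a2=4.864, a3=1.606, a4=0.472, a0=7.610; τ=−ln(0.1864)/7.610=0.221 → t=0.958; u2·a0=0.5477·7.610=4.168; a1=0.668 < 4.168 ≤ a1+a2=5.532 → R2 fires; R=3 G=3 X=12 B=2
Draw 12: a1=0.501, a2=2.736, a3=1.752, a4=0.354, a0=5.343; τ=−ln(0.1562)/5.343=0.347 → t=1.305; u2·a0=0.3985·5.343=2.129; a1=0.501 < 2.129 ≤ a1+a2=3.237 → R2 fires; R=2 G=2 X=13 B=2
Draw 13: a1=0.334, a2=1.216, a3=1.898, a4=0.236, a0=3.684; τ=−ln(0.9502)/3.684=0.014 → t=1.319; u2·a0=0.0673·3.684=0.248 ≤ a1=0.334 → R1 fires; R=2 G=4 X=13 B=2
Draw 14: a1=0.334, a2=2.432, a3=1.898, a4=0.472, a0=5.136; τ=−ln(0.7017)/5.136=0.069 → t=1.388 > T=1.38: stop.
At T=1.38: R=2 G=4 X=13 B=2; the largest is X.

Dominant species at T: X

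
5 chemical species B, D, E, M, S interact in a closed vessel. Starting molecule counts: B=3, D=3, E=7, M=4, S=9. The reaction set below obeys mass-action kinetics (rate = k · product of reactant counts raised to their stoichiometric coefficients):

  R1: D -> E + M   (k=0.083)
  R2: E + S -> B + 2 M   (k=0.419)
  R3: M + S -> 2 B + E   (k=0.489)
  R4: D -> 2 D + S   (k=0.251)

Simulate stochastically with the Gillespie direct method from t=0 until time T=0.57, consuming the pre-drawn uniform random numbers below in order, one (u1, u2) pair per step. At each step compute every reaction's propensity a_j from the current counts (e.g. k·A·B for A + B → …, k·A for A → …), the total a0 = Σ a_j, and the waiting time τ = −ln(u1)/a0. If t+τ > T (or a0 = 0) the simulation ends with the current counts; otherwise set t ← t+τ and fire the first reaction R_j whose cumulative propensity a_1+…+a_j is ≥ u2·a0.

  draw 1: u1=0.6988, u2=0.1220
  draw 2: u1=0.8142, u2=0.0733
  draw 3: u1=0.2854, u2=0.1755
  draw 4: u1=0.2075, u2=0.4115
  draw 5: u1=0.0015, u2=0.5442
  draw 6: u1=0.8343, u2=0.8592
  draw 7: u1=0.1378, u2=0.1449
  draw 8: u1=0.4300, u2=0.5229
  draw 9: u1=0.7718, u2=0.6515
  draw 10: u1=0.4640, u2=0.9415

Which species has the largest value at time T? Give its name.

Dominant species at T: B

t=0.000: B=3 D=3 E=7 M=4 S=9
Draw 1: a1=0.249, a2=26.397, a3=17.604, a4=0.753, a0=45.003; τ=−ln(0.6988)/45.003=0.008 → t=0.008; u2·a0=0.1220·45.003=5.490; a1=0.249 < 5.490 ≤ a1+a2=26.646 → R2 fires; B=4 D=3 E=6 M=6 S=8
Draw 2: a1=0.249, a2=20.112, a3=23.472, a4=0.753, a0=44.586; τ=−ln(0.8142)/44.586=0.005 → t=0.013; u2·a0=0.0733·44.586=3.268; a1=0.249 < 3.268 ≤ a1+a2=20.361 → R2 fires; B=5 D=3 E=5 M=8 S=7
Draw 3: a1=0.249, a2=14.665, a3=27.384, a4=0.753, a0=43.051; τ=−ln(0.2854)/43.051=0.029 → t=0.042; u2·a0=0.1755·43.051=7.555; a1=0.249 < 7.555 ≤ a1+a2=14.914 → R2 fires; B=6 D=3 E=4 M=10 S=6
Draw 4: a1=0.249, a2=10.056, a3=29.340, a4=0.753, a0=40.398; τ=−ln(0.2075)/40.398=0.039 → t=0.081; u2·a0=0.4115·40.398=16.624; a1+a2=10.305 < 16.624 ≤ a1+…+a3=39.645 → R3 fires; B=8 D=3 E=5 M=9 S=5
Draw 5: a1=0.249, a2=10.475, a3=22.005, a4=0.753, a0=33.482; τ=−ln(0.0015)/33.482=0.194 → t=0.275; u2·a0=0.5442·33.482=18.221; a1+a2=10.724 < 18.221 ≤ a1+…+a3=32.729 → R3 fires; B=10 D=3 E=6 M=8 S=4
Draw 6: a1=0.249, a2=10.056, a3=15.648, a4=0.753, a0=26.706; τ=−ln(0.8343)/26.706=0.007 → t=0.282; u2·a0=0.8592·26.706=22.946; a1+a2=10.305 < 22.946 ≤ a1+…+a3=25.953 → R3 fires; B=12 D=3 E=7 M=7 S=3
Draw 7: a1=0.249, a2=8.799, a3=10.269, a4=0.753, a0=20.070; τ=−ln(0.1378)/20.070=0.099 → t=0.380; u2·a0=0.1449·20.070=2.908; a1=0.249 < 2.908 ≤ a1+a2=9.048 → R2 fires; B=13 D=3 E=6 M=9 S=2
Draw 8: a1=0.249, a2=5.028, a3=8.802, a4=0.753, a0=14.832; τ=−ln(0.4300)/14.832=0.057 → t=0.437; u2·a0=0.5229·14.832=7.756; a1+a2=5.277 < 7.756 ≤ a1+…+a3=14.079 → R3 fires; B=15 D=3 E=7 M=8 S=1
Draw 9: a1=0.249, a2=2.933, a3=3.912, a4=0.753, a0=7.847; τ=−ln(0.7718)/7.847=0.033 → t=0.470; u2·a0=0.6515·7.847=5.112; a1+a2=3.182 < 5.112 ≤ a1+…+a3=7.094 → R3 fires; B=17 D=3 E=8 M=7 S=0
Draw 10: a1=0.249, a2=0.000, a3=0.000, a4=0.753, a0=1.002; τ=−ln(0.4640)/1.002=0.766 → t=1.237 > T=0.57: stop.
At T=0.57: B=17 D=3 E=8 M=7 S=0; the largest is B.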